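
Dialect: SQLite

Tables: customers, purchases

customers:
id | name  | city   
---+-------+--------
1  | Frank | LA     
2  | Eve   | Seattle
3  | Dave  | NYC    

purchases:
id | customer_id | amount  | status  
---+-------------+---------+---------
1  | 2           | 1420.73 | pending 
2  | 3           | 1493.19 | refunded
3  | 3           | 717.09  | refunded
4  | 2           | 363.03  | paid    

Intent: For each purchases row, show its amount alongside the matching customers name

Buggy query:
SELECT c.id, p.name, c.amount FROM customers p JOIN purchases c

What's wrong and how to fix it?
Bug: Missing join condition: each purchases row is matched to all customers rows instead of just its own

Fix: Add ON c.customer_id = p.id to the JOIN

Corrected query:
SELECT c.id, p.name, c.amount FROM customers p JOIN purchases c ON c.customer_id = p.id

Result:
id | name | amount 
---+------+--------
1  | Eve  | 1420.73
2  | Dave | 1493.19
3  | Dave | 717.09 
4  | Eve  | 363.03 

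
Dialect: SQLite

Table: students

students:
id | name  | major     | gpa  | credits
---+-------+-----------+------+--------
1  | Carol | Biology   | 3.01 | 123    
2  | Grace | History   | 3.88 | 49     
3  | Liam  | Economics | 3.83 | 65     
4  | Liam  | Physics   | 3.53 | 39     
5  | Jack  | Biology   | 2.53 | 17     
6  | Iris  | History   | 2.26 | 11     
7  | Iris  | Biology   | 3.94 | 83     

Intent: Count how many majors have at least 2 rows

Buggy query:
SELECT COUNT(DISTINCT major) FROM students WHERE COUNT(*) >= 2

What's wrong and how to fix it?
Bug: COUNT(*) cannot appear in WHERE; the per-group count doesn't exist yet

Fix: Group first with HAVING COUNT(*) >= 2, then COUNT the resulting groups

Corrected query:
SELECT COUNT(*) FROM (SELECT major FROM students GROUP BY major HAVING COUNT(*) >= 2)

Result:
COUNT(*)
--------
2       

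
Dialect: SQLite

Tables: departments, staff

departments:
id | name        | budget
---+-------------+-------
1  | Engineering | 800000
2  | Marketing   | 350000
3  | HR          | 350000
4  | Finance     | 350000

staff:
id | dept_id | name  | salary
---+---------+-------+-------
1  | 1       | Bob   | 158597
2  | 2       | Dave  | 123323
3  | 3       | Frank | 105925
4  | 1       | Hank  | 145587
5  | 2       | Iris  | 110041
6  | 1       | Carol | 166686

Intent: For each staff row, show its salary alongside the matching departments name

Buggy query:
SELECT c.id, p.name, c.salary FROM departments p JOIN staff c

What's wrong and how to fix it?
Bug: Missing join condition: each staff row is matched to all departments rows instead of just its own

Fix: Specify the join condition linking the foreign key to the parent id

Corrected query:
SELECT c.id, p.name, c.salary FROM departments p JOIN staff c ON c.dept_id = p.id

Result:
id | name        | salary
---+-------------+-------
1  | Engineering | 158597
2  | Marketing   | 123323
3  | HR          | 105925
4  | Engineering | 145587
5  | Marketing   | 110041
6  | Engineering | 166686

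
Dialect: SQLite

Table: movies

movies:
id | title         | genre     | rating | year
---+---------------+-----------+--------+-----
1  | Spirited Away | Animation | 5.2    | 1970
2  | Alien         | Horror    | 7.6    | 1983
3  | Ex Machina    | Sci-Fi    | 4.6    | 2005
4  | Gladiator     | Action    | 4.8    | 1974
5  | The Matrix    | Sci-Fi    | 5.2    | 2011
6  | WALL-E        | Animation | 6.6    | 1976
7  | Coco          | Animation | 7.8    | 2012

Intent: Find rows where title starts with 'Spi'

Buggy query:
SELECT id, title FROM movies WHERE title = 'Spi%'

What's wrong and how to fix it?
Bug: Wildcards only work with LIKE; '=' treats '%' as a literal character

Fix: Replace '=' with LIKE so 'Spi%' is treated as a pattern

Corrected query:
SELECT id, title FROM movies WHERE title LIKE 'Spi%'

Result:
id | title        
---+--------------
1  | Spirited Away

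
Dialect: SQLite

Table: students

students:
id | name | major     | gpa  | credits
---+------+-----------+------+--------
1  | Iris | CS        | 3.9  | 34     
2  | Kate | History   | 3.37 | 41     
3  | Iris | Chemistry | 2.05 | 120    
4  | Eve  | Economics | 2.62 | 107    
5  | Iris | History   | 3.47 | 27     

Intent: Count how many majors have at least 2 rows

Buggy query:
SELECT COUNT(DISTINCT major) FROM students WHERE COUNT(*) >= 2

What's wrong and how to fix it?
Bug: COUNT(*) cannot appear in WHERE; the per-group count doesn't exist yet

Fix: Use a subquery that GROUPs and filters with HAVING, then count its rows

Corrected query:
SELECT COUNT(*) FROM (SELECT major FROM students GROUP BY major HAVING COUNT(*) >= 2)

Result:
COUNT(*)
--------
1       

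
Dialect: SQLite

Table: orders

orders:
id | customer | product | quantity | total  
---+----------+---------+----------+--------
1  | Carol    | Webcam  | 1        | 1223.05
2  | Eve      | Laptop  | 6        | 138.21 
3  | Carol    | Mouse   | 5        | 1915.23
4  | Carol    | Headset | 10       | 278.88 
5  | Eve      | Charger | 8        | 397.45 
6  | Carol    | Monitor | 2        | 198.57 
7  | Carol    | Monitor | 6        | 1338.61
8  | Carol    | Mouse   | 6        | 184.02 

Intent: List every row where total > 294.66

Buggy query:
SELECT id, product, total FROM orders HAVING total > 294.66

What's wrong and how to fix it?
Bug: HAVING filters the output of aggregation, but this query has no GROUP BY and no aggregate functions, so SQLite rejects it (HAVING clause on a non-aggregate query); the condition here is per row

Fix: Use WHERE for row-level filtering

Corrected query:
SELECT id, product, total FROM orders WHERE total > 294.66

Result:
id | product | total  
---+---------+--------
1  | Webcam  | 1223.05
3  | Mouse   | 1915.23
5  | Charger | 397.45 
7  | Monitor | 1338.61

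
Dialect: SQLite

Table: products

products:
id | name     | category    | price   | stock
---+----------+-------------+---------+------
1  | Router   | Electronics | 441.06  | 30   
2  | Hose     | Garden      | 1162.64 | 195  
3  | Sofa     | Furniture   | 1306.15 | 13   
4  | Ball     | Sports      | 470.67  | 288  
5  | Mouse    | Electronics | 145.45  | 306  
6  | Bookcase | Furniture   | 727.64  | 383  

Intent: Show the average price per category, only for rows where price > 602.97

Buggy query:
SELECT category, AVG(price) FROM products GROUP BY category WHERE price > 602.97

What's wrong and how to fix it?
Bug: WHERE cannot follow GROUP BY

Fix: Move the WHERE clause before GROUP BY

Corrected query:
SELECT category, AVG(price) FROM products WHERE price > 602.97 GROUP BY category

Result:
category  | AVG(price)
----------+-----------
Furniture | 1016.895  
Garden    | 1162.64   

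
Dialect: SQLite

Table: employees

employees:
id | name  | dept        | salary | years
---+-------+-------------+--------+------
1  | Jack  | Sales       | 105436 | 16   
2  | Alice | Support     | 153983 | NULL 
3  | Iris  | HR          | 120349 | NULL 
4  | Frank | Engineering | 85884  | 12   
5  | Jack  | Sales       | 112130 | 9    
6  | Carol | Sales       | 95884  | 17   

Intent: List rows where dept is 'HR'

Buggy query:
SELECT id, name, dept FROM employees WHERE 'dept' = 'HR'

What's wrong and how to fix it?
Bug: 'dept' in single quotes is a string literal, not the column; the comparison is literal-vs-literal and never true

Fix: Reference the column as dept without single quotes

Corrected query:
SELECT id, name, dept FROM employees WHERE dept = 'HR'

Result:
id | name | dept
---+------+-----
3  | Iris | HR  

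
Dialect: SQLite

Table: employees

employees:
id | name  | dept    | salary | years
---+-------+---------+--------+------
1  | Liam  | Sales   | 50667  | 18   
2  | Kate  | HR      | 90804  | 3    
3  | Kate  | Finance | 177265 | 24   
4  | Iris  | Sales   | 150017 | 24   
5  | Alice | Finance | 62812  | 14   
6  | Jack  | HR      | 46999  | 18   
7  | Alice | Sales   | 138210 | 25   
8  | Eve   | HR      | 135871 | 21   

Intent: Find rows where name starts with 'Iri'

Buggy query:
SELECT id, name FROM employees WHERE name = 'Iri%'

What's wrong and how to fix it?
Bug: Wildcards only work with LIKE; '=' treats '%' as a literal character

Fix: Replace '=' with LIKE so 'Iri%' is treated as a pattern

Corrected query:
SELECT id, name FROM employees WHERE name LIKE 'Iri%'

Result:
id | name
---+-----
4  | Iris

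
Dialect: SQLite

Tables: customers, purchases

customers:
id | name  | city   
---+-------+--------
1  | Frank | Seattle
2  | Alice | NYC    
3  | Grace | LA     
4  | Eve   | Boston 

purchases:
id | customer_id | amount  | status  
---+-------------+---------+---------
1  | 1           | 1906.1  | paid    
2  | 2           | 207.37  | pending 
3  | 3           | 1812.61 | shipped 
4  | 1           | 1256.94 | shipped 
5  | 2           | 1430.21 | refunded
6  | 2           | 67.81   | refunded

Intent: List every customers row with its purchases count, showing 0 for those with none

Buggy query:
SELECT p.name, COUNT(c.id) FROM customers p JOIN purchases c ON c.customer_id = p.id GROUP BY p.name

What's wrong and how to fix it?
Bug: An inner join excludes parents with zero children

Fix: Switch to LEFT JOIN to retain unmatched parent rows

Corrected query:
SELECT p.name, COUNT(c.id) FROM customers p LEFT JOIN purchases c ON c.customer_id = p.id GROUP BY p.name

Result:
name  | COUNT(c.id)
------+------------
Alice | 3          
Eve   | 0          
Frank | 2          
Grace | 1          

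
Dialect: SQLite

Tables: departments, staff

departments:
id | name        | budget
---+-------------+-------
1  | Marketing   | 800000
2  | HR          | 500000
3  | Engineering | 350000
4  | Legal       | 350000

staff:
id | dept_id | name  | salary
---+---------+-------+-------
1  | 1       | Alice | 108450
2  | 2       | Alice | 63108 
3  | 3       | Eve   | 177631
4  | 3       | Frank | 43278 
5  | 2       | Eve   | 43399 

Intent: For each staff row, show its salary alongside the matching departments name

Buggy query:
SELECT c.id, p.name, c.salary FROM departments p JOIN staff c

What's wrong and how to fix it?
Bug: JOIN with no ON clause produces a cartesian product; every staff row pairs with every departments row

Fix: Specify the join condition linking the foreign key to the parent id

Corrected query:
SELECT c.id, p.name, c.salary FROM departments p JOIN staff c ON c.dept_id = p.id

Result:
id | name        | salary
---+-------------+-------
1  | Marketing   | 108450
2  | HR          | 63108 
3  | Engineering | 177631
4  | Engineering | 43278 
5  | HR          | 43399 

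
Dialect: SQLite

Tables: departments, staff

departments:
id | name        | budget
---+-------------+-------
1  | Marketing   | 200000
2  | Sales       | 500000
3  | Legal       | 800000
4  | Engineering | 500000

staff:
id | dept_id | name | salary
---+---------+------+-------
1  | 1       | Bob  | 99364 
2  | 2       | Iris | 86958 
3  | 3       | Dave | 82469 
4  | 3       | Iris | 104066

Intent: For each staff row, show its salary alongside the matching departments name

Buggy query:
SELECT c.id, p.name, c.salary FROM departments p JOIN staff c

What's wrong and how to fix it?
Bug: JOIN with no ON clause produces a cartesian product; every staff row pairs with every departments row

Fix: Specify the join condition linking the foreign key to the parent id

Corrected query:
SELECT c.id, p.name, c.salary FROM departments p JOIN staff c ON c.dept_id = p.id

Result:
id | name      | salary
---+-----------+-------
1  | Marketing | 99364 
2  | Sales     | 86958 
3  | Legal     | 82469 
4  | Legal     | 104066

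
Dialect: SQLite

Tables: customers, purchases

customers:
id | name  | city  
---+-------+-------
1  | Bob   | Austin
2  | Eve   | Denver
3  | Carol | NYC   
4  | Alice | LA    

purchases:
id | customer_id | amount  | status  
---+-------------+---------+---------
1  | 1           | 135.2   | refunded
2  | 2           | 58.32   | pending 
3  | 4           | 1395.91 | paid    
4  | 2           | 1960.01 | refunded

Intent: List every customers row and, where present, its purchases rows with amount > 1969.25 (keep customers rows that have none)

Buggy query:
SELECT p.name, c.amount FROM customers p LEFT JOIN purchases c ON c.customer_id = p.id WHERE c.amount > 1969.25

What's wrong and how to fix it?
Bug: A WHERE condition on the right-hand table after LEFT JOIN drops unmatched parents

Fix: Move the right-table condition into the ON clause so unmatched parents are kept

Corrected query:
SELECT p.name, c.amount FROM customers p LEFT JOIN purchases c ON c.customer_id = p.id AND c.amount > 1969.25

Result:
name  | amount
------+-------
Bob   | NULL  
Eve   | NULL  
Carol | NULL  
Alice | NULL  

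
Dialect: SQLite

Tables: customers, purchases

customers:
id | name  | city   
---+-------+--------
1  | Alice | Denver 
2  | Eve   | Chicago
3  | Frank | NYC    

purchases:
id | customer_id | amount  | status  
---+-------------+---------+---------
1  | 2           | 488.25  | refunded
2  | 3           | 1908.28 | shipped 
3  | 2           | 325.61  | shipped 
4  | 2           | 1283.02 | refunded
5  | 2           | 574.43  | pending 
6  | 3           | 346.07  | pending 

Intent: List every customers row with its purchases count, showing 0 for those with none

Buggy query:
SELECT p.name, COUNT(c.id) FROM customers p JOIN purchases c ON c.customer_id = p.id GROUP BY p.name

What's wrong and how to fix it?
Bug: An inner join excludes parents with zero children

Fix: Use LEFT JOIN so parents without children still appear (COUNT(c.id) gives 0)

Corrected query:
SELECT p.name, COUNT(c.id) FROM customers p LEFT JOIN purchases c ON c.customer_id = p.id GROUP BY p.name

Result:
name  | COUNT(c.id)
------+------------
Alice | 0          
Eve   | 4          
Frank | 2          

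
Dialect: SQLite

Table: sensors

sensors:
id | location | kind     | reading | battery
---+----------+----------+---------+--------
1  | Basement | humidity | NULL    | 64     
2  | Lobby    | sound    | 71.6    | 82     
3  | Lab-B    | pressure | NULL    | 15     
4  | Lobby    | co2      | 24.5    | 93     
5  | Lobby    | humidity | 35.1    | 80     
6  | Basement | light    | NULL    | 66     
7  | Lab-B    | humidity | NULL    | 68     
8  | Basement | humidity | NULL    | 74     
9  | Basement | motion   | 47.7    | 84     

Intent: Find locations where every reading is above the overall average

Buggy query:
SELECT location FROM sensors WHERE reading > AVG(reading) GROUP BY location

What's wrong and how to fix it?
Bug: WHERE evaluates per row before aggregation, so AVG() is unavailable

Fix: Compute the overall average in a scalar subquery and compare each group's MIN against it in HAVING

Corrected query:
SELECT location FROM sensors GROUP BY location HAVING MIN(reading) > (SELECT AVG(reading) FROM sensors)

Result:
location
--------
Basement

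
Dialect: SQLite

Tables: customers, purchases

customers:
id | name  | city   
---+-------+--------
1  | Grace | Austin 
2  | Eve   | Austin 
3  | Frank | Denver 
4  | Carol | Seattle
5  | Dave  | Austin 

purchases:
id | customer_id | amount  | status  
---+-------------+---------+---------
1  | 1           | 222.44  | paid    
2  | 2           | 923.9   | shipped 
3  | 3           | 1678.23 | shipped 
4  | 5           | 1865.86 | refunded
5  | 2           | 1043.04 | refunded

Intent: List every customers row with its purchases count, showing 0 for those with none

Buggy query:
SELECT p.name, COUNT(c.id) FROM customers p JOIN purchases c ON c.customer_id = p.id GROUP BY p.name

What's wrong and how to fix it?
Bug: An inner join excludes parents with zero children

Fix: Use LEFT JOIN so parents without children still appear (COUNT(c.id) gives 0)

Corrected query:
SELECT p.name, COUNT(c.id) FROM customers p LEFT JOIN purchases c ON c.customer_id = p.id GROUP BY p.name

Result:
name  | COUNT(c.id)
------+------------
Carol | 0          
Dave  | 1          
Eve   | 2          
Frank | 1          
Grace | 1          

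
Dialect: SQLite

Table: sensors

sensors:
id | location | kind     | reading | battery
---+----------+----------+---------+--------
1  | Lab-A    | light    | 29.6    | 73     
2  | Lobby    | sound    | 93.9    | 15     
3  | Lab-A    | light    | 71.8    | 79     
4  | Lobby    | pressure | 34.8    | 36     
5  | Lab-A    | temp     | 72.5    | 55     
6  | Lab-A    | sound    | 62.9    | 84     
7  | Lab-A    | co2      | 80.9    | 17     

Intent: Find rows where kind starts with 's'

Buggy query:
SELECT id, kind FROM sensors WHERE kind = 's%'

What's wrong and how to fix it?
Bug: '=' compares the literal string including the % character; pattern matching needs LIKE

Fix: Use LIKE for wildcard pattern matching

Corrected query:
SELECT id, kind FROM sensors WHERE kind LIKE 's%'

Result:
id | kind 
---+------
2  | sound
6  | sound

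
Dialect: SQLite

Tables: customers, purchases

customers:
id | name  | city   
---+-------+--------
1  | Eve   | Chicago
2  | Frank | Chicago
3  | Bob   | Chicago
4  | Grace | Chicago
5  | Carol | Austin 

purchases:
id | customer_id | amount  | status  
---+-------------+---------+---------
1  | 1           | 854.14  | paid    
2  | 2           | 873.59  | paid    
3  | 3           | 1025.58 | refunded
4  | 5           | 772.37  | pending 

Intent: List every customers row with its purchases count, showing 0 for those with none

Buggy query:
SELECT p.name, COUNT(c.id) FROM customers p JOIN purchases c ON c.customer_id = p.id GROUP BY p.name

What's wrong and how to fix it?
Bug: An inner join excludes parents with zero children

Fix: Use LEFT JOIN so parents without children still appear (COUNT(c.id) gives 0)

Corrected query:
SELECT p.name, COUNT(c.id) FROM customers p LEFT JOIN purchases c ON c.customer_id = p.id GROUP BY p.name

Result:
name  | COUNT(c.id)
------+------------
Bob   | 1          
Carol | 1          
Eve   | 1          
Frank | 1          
Grace | 0          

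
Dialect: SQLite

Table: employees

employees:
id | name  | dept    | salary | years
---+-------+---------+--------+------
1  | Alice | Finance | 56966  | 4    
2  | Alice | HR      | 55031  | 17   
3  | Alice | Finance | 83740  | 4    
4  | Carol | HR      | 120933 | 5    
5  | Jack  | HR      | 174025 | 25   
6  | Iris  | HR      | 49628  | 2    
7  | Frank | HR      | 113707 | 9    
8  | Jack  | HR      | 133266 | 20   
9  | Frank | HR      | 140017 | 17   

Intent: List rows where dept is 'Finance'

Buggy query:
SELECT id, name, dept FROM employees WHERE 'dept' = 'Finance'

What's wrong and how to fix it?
Bug: 'dept' in single quotes is a string literal, not the column; the comparison is literal-vs-literal and never true

Fix: Reference the column as dept without single quotes

Corrected query:
SELECT id, name, dept FROM employees WHERE dept = 'Finance'

Result:
id | name  | dept   
---+-------+--------
1  | Alice | Finance
3  | Alice | Finance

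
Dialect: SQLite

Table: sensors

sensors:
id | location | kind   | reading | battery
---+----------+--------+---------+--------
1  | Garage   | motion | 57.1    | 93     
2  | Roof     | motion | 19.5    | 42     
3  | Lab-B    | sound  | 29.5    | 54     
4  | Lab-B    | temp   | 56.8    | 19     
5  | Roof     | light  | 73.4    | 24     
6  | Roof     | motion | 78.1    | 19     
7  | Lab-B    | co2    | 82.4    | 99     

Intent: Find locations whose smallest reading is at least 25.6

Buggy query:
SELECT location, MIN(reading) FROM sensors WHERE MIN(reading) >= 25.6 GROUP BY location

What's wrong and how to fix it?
Bug: MIN() in WHERE is a misuse of aggregate

Fix: Use HAVING for the per-group MIN condition

Corrected query:
SELECT location, MIN(reading) FROM sensors GROUP BY location HAVING MIN(reading) >= 25.6

Result:
location | MIN(reading)
---------+-------------
Garage   | 57.1        
Lab-B    | 29.5        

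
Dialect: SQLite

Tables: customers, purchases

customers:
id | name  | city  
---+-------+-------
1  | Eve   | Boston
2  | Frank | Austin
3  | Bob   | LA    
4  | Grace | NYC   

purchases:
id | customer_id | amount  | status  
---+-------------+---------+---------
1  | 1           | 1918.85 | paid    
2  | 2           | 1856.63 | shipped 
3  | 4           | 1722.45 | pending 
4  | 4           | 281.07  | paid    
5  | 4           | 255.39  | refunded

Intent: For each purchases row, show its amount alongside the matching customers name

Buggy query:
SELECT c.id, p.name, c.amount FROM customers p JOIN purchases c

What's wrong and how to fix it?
Bug: Missing join condition: each purchases row is matched to all customers rows instead of just its own

Fix: Specify the join condition linking the foreign key to the parent id

Corrected query:
SELECT c.id, p.name, c.amount FROM customers p JOIN purchases c ON c.customer_id = p.id

Result:
id | name  | amount 
---+-------+--------
1  | Eve   | 1918.85
2  | Frank | 1856.63
3  | Grace | 1722.45
4  | Grace | 281.07 
5  | Grace | 255.39 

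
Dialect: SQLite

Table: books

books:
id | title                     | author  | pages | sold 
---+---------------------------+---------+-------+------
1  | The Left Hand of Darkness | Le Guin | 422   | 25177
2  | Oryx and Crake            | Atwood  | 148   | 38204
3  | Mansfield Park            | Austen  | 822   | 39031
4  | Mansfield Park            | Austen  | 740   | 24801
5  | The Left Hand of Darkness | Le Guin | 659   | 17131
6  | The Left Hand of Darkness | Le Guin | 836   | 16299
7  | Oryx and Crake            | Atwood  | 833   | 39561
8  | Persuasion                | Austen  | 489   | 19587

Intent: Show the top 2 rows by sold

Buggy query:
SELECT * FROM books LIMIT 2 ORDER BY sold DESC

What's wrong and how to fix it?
Bug: LIMIT must come after ORDER BY

Fix: Swap the clauses: ORDER BY first, then LIMIT

Corrected query:
SELECT * FROM books ORDER BY sold DESC LIMIT 2

Result:
id | title          | author | pages | sold 
---+----------------+--------+-------+------
7  | Oryx and Crake | Atwood | 833   | 39561
3  | Mansfield Park | Austen | 822   | 39031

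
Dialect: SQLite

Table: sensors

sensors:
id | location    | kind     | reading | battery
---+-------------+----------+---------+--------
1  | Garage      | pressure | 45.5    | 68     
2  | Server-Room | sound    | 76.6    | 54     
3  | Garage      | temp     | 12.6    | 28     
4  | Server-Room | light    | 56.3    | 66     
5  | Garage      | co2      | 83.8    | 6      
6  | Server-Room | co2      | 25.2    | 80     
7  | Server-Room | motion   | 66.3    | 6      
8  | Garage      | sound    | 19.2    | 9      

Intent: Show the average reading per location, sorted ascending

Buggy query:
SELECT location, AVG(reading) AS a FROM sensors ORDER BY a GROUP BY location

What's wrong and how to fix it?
Bug: ORDER BY appears before GROUP BY; SQL clause order requires GROUP BY first

Fix: Move ORDER BY to the end, after GROUP BY

Corrected query:
SELECT location, AVG(reading) AS a FROM sensors GROUP BY location ORDER BY a

Result:
location    | a     
------------+-------
Garage      | 40.275
Server-Room | 56.1  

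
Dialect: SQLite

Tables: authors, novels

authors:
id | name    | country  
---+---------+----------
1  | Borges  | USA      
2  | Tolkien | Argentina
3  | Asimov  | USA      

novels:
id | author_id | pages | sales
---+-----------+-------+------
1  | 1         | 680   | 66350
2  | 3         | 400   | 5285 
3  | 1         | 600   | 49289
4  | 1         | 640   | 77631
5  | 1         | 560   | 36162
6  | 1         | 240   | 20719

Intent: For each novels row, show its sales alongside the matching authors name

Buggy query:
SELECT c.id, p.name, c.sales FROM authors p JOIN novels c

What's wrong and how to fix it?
Bug: Missing join condition: each novels row is matched to all authors rows instead of just its own

Fix: Add ON c.author_id = p.id to the JOIN

Corrected query:
SELECT c.id, p.name, c.sales FROM authors p JOIN novels c ON c.author_id = p.id

Result:
id | name   | sales
---+--------+------
1  | Borges | 66350
2  | Asimov | 5285 
3  | Borges | 49289
4  | Borges | 77631
5  | Borges | 36162
6  | Borges | 20719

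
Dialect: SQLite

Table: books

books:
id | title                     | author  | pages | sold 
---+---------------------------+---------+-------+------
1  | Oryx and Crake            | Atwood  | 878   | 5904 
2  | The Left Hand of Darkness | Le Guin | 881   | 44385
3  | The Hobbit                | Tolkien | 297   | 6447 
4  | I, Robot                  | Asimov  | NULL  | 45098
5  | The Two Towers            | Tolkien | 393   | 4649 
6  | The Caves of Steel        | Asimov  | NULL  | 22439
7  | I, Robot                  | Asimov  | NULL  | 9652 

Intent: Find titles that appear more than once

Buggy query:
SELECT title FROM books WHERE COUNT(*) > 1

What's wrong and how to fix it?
Bug: COUNT(*) is an aggregate and cannot be used in WHERE

Fix: Group first, then use HAVING for the count condition

Corrected query:
SELECT title FROM books GROUP BY title HAVING COUNT(*) > 1

Result:
title   
--------
I, Robot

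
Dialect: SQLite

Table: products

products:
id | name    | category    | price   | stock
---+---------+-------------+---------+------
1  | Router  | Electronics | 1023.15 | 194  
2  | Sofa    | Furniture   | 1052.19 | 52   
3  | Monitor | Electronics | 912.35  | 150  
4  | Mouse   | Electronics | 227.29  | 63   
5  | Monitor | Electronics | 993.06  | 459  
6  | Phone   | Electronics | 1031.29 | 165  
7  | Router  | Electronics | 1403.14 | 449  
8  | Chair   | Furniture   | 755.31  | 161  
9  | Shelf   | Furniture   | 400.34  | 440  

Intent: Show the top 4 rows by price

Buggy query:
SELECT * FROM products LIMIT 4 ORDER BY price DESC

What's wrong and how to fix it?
Bug: ORDER BY cannot follow LIMIT; LIMIT is the final clause

Fix: Swap the clauses: ORDER BY first, then LIMIT

Corrected query:
SELECT * FROM products ORDER BY price DESC LIMIT 4

Result:
id | name   | category    | price   | stock
---+--------+-------------+---------+------
7  | Router | Electronics | 1403.14 | 449  
2  | Sofa   | Furniture   | 1052.19 | 52   
6  | Phone  | Electronics | 1031.29 | 165  
1  | Router | Electronics | 1023.15 | 194  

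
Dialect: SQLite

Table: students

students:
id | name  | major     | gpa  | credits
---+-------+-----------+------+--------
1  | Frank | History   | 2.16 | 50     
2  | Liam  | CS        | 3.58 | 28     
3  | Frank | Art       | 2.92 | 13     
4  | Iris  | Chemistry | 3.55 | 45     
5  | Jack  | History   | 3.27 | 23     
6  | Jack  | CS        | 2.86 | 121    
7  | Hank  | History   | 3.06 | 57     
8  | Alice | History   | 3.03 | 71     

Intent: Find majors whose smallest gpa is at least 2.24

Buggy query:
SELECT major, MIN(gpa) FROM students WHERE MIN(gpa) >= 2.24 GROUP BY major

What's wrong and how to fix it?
Bug: Aggregates like MIN are computed per group after WHERE runs

Fix: Replace WHERE with HAVING after the GROUP BY

Corrected query:
SELECT major, MIN(gpa) FROM students GROUP BY major HAVING MIN(gpa) >= 2.24

Result:
major     | MIN(gpa)
----------+---------
Art       | 2.92    
CS        | 2.86    
Chemistry | 3.55    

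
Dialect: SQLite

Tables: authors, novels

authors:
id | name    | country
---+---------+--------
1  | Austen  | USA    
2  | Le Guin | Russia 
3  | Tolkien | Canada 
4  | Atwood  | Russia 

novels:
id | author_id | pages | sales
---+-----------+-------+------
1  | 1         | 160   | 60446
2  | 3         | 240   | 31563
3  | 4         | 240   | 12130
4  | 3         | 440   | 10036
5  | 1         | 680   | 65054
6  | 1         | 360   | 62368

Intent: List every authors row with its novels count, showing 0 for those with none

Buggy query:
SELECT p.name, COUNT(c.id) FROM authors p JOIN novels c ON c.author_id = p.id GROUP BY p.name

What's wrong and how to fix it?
Bug: INNER JOIN drops authors rows that have no matching novels rows

Fix: Use LEFT JOIN so parents without children still appear (COUNT(c.id) gives 0)

Corrected query:
SELECT p.name, COUNT(c.id) FROM authors p LEFT JOIN novels c ON c.author_id = p.id GROUP BY p.name

Result:
name    | COUNT(c.id)
--------+------------
Atwood  | 1          
Austen  | 3          
Le Guin | 0          
Tolkien | 2          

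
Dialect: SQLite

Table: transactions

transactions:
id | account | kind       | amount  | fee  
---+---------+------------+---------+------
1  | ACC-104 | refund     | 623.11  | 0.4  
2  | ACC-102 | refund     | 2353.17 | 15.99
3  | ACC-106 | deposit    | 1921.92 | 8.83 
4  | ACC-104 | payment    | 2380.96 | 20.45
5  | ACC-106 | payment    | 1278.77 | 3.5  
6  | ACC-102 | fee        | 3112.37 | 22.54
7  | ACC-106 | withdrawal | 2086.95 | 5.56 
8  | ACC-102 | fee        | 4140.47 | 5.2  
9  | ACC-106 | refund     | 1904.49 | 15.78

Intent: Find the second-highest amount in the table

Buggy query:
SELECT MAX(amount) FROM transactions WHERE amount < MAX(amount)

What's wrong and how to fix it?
Bug: MAX(amount) on the right of the comparison is an aggregate-in-WHERE error

Fix: Put the inner MAX in a scalar subquery

Corrected query:
SELECT MAX(amount) FROM transactions WHERE amount < (SELECT MAX(amount) FROM transactions)

Result:
MAX(amount)
-----------
3112.37    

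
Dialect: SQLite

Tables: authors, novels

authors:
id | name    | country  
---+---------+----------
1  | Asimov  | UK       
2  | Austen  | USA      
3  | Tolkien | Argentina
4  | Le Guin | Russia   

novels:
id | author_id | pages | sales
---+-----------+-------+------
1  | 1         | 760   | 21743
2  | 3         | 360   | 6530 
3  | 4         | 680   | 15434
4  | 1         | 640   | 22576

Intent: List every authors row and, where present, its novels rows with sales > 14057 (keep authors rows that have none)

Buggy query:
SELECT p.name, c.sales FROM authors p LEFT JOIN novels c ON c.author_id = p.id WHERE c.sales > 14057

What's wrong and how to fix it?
Bug: Filtering c.sales in WHERE discards the NULL rows produced by LEFT JOIN, turning it into an inner join

Fix: Put 'c.sales > 14057' in the JOIN's ON clause instead of WHERE

Corrected query:
SELECT p.name, c.sales FROM authors p LEFT JOIN novels c ON c.author_id = p.id AND c.sales > 14057

Result:
name    | sales
--------+------
Asimov  | 21743
Asimov  | 22576
Austen  | NULL 
Tolkien | NULL 
Le Guin | 15434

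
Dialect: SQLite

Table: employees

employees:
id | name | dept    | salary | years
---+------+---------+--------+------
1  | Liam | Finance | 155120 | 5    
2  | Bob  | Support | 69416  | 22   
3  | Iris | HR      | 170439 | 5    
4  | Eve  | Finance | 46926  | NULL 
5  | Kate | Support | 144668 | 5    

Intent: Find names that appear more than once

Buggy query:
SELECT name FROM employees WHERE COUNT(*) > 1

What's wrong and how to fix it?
Bug: COUNT(*) is an aggregate and cannot be used in WHERE

Fix: GROUP BY name, then filter groups with HAVING COUNT(*) > 1

Corrected query:
SELECT name FROM employees GROUP BY name HAVING COUNT(*) > 1

Result:
(no rows)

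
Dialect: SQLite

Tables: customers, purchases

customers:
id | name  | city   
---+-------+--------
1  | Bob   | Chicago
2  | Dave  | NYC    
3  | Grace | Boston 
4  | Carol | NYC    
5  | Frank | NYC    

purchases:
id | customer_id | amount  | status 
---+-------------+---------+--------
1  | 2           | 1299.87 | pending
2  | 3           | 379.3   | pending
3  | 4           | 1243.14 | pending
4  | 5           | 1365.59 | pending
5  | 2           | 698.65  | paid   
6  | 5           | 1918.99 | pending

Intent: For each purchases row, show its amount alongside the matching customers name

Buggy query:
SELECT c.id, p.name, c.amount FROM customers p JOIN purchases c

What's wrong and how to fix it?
Bug: JOIN with no ON clause produces a cartesian product; every purchases row pairs with every customers row

Fix: Add ON c.customer_id = p.id to the JOIN

Corrected query:
SELECT c.id, p.name, c.amount FROM customers p JOIN purchases c ON c.customer_id = p.id

Result:
id | name  | amount 
---+-------+--------
1  | Dave  | 1299.87
2  | Grace | 379.3  
3  | Carol | 1243.14
4  | Frank | 1365.59
5  | Dave  | 698.65 
6  | Frank | 1918.99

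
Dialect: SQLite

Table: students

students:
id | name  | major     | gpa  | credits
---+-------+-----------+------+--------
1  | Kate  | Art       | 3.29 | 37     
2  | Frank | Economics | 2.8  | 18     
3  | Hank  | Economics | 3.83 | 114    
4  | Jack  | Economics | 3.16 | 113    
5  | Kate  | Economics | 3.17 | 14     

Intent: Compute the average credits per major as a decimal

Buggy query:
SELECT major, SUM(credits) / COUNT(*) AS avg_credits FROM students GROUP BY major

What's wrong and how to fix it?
Bug: Both operands are integers, so '/' performs integer division and truncates

Fix: Cast one side to REAL so the division keeps the fractional part

Corrected query:
SELECT major, SUM(credits) * 1.0 / COUNT(*) AS avg_credits FROM students GROUP BY major

Result:
major     | avg_credits
----------+------------
Art       | 37         
Economics | 64.75      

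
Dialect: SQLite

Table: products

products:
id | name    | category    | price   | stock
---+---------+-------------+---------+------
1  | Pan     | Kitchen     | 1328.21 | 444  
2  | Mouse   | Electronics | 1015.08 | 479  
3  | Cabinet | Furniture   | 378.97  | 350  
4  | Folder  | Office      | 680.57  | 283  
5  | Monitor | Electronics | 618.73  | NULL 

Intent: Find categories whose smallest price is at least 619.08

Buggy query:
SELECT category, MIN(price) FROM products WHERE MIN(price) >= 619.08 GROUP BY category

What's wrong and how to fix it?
Bug: Aggregates like MIN are computed per group after WHERE runs

Fix: Replace WHERE with HAVING after the GROUP BY

Corrected query:
SELECT category, MIN(price) FROM products GROUP BY category HAVING MIN(price) >= 619.08

Result:
category | MIN(price)
---------+-----------
Kitchen  | 1328.21   
Office   | 680.57    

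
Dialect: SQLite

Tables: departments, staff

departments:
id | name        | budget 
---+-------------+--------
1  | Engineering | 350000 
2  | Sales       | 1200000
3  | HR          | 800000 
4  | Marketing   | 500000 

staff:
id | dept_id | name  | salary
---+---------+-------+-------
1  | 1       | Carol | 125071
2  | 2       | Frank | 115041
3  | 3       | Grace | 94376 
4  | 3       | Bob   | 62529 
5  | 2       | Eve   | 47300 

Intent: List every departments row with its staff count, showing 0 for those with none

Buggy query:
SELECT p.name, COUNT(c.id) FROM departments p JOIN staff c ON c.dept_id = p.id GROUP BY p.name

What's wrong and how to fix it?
Bug: INNER JOIN drops departments rows that have no matching staff rows

Fix: Switch to LEFT JOIN to retain unmatched parent rows

Corrected query:
SELECT p.name, COUNT(c.id) FROM departments p LEFT JOIN staff c ON c.dept_id = p.id GROUP BY p.name

Result:
name        | COUNT(c.id)
------------+------------
Engineering | 1          
HR          | 2          
Marketing   | 0          
Sales       | 2          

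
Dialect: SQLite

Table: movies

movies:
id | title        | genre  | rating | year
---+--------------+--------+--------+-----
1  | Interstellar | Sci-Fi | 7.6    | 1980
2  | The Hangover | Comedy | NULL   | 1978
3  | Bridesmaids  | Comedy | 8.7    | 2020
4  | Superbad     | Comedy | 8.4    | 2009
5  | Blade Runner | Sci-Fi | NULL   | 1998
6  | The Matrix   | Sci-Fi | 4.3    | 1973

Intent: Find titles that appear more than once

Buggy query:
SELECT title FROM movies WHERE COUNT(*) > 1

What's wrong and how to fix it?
Bug: WHERE can't reference COUNT(*); aggregates are computed after WHERE

Fix: GROUP BY title, then filter groups with HAVING COUNT(*) > 1

Corrected query:
SELECT title FROM movies GROUP BY title HAVING COUNT(*) > 1

Result:
(no rows)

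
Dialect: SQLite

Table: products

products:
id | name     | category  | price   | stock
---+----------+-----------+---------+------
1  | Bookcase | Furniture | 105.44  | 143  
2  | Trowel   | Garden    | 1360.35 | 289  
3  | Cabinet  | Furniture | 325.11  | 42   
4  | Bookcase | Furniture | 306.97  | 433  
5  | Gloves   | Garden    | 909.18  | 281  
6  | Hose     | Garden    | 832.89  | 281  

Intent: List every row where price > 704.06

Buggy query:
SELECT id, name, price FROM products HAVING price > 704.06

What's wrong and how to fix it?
Bug: This is a non-aggregate query (no GROUP BY, no aggregates), so in SQLite the HAVING clause is invalid here; a row-level condition belongs in WHERE

Fix: Replace HAVING with WHERE since the condition applies to individual rows

Corrected query:
SELECT id, name, price FROM products WHERE price > 704.06

Result:
id | name   | price  
---+--------+--------
2  | Trowel | 1360.35
5  | Gloves | 909.18 
6  | Hose   | 832.89 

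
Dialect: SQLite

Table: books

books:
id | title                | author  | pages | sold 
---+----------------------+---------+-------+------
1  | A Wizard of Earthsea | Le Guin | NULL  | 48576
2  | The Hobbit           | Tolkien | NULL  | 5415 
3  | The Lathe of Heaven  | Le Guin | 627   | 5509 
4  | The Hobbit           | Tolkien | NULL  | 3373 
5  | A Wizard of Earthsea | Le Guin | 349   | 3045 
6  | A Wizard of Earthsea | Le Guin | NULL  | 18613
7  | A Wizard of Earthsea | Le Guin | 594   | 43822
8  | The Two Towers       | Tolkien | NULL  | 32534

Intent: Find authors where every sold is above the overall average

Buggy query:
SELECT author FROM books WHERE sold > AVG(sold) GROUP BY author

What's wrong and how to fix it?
Bug: AVG() is an aggregate; it can't sit directly in WHERE

Fix: Use a subquery for AVG and a HAVING MIN(...) filter so the condition holds for every row in the group

Corrected query:
SELECT author FROM books GROUP BY author HAVING MIN(sold) > (SELECT AVG(sold) FROM books)

Result:
(no rows)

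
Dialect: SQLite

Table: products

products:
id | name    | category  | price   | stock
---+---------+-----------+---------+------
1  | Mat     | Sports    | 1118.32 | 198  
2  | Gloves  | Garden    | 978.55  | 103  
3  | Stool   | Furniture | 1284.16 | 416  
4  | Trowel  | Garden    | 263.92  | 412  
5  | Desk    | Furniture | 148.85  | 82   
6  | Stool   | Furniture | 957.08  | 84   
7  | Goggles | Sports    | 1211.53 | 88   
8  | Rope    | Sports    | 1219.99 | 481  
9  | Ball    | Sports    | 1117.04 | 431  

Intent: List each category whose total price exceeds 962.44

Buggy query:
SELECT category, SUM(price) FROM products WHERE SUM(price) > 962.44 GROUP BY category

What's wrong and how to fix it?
Bug: WHERE runs before GROUP BY, so aggregates aren't available there

Fix: Move the aggregate condition to a HAVING clause

Corrected query:
SELECT category, SUM(price) FROM products GROUP BY category HAVING SUM(price) > 962.44

Result:
category  | SUM(price)
----------+-----------
Furniture | 2390.09   
Garden    | 1242.47   
Sports    | 4666.88   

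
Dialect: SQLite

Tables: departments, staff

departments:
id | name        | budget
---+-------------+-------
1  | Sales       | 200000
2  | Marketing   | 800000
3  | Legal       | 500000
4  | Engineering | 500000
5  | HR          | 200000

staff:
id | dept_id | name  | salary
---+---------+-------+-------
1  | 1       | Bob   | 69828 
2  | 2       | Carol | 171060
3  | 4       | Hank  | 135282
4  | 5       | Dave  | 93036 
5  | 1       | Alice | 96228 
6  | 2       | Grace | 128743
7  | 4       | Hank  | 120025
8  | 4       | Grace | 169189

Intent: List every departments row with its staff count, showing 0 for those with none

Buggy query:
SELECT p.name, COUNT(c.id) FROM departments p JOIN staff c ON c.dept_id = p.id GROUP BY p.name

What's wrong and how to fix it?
Bug: INNER JOIN drops departments rows that have no matching staff rows

Fix: Use LEFT JOIN so parents without children still appear (COUNT(c.id) gives 0)

Corrected query:
SELECT p.name, COUNT(c.id) FROM departments p LEFT JOIN staff c ON c.dept_id = p.id GROUP BY p.name

Result:
name        | COUNT(c.id)
------------+------------
Engineering | 3          
HR          | 1          
Legal       | 0          
Marketing   | 2          
Sales       | 2          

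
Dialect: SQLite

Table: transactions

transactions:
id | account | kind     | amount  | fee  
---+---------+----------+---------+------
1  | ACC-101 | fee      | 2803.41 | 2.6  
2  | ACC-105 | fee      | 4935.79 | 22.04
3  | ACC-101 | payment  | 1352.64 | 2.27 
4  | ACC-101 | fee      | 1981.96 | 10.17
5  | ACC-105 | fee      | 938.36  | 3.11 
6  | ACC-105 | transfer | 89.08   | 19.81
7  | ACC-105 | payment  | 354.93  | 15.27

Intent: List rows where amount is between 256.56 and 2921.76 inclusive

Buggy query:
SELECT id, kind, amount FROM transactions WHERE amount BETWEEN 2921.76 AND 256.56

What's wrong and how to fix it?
Bug: The bounds are reversed; BETWEEN a AND b requires a <= b to match anything

Fix: Swap the bounds so the smaller value comes first

Corrected query:
SELECT id, kind, amount FROM transactions WHERE amount BETWEEN 256.56 AND 2921.76

Result:
id | kind    | amount 
---+---------+--------
1  | fee     | 2803.41
3  | payment | 1352.64
4  | fee     | 1981.96
5  | fee     | 938.36 
7  | payment | 354.93 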